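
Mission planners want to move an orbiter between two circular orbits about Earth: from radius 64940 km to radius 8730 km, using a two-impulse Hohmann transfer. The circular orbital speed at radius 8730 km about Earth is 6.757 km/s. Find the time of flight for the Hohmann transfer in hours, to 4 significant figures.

From the circular-orbit relation v² = μ/r at r = 8730 km: μ = v²r = (6.757)² × 8730 = 3.98586×10^5 km³/s².
Transfer-ellipse semi-major axis a_t = (r₁ + r₂)/2 = (64940 + 8730)/2 = 36835 km.
Transfer time t = π√(a_t³/μ) = π√((36835)³ / 3.98586×10^5) = 35180 s.
Converting: 35180 s ÷ 3600 s/hour = 9.772 hours.

t = 9.772 hours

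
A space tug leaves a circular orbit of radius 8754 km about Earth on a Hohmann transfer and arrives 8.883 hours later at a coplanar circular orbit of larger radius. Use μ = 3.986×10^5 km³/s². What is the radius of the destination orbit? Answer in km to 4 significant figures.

r₂ = 60380 km

Transfer time t = 8.883 hours = 31978.8 s, and t = π√(a_t³/μ).
So a_t = (μ t²/π²)^(1/3) = (3.986×10^5 × (31978.8)² / π²)^(1/3) = 34566 km.
Since a_t = (r₁ + r₂)/2, r₂ = 2a_t − r₁ = 2×34566 − 8754 = 60378 km.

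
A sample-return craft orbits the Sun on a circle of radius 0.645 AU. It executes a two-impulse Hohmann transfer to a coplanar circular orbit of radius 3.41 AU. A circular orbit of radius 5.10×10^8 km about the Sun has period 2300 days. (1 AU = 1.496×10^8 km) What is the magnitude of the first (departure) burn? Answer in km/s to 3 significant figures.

Δv₁ = 11.0 km/s

From Kepler's third law T² = 4π²r³/μ at r = 5.10×10^8 km, T = 2300 days = 2300 × 86400 s = 1.9872×10^8 s: μ = 4π²r³/T² = 1.32613×10^11 km³/s².
In km: r₁ = 0.645 × 1.496×10^8 = 9.6492×10^7 km; r₂ = 3.41 × 1.496×10^8 = 5.10136×10^8 km.
Semi-major axis of the transfer orbit: a_t = (9.6492×10^7 + 5.10136×10^8)/2 = 3.03314×10^8 km.
Circular speed at r = 9.6492×10^7 km: v_c = √(μ/r) = 37.07 km/s.
Vis-viva on the transfer ellipse at r = 9.6492×10^7 km gives v_t = √[μ(2/r − 1/a_t)] = 48.08 km/s.
Δv₁ = |v_t − v_c| = |48.08 − 37.07| = 11.01 km/s.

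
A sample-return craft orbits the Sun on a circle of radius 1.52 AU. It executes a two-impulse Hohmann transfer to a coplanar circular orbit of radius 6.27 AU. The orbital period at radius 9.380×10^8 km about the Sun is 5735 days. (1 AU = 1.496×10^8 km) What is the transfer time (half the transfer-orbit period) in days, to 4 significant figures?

t = 1404 days

From Kepler's third law T² = 4π²r³/μ at r = 9.380×10^8 km, T = 5735 days = 5735 × 86400 s = 4.95504×10^8 s: μ = 4π²r³/T² = 1.32701×10^11 km³/s².
In km: r₁ = 1.52 × 1.496×10^8 = 2.27392×10^8 km; r₂ = 6.27 × 1.496×10^8 = 9.37992×10^8 km.
Transfer-ellipse semi-major axis a_t = (r₁ + r₂)/2 = (2.27392×10^8 + 9.37992×10^8)/2 = 5.82692×10^8 km.
Transfer time t = π√(a_t³/μ) = π√((5.82692×10^8)³ / 1.32701×10^11) = 1.213×10^8 s.
Converting: 1.213×10^8 s ÷ 86400 s/day = 1404 days.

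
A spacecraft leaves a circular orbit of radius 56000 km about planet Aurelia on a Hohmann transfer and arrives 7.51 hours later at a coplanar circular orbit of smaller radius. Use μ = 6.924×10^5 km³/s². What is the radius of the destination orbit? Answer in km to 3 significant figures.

r₂ = 18300 km

Transfer time t = 7.51 hours = 27036 s, and t = π√(a_t³/μ).
So a_t = (μ t²/π²)^(1/3) = (6.924×10^5 × (27036)² / π²)^(1/3) = 37152 km.
Since a_t = (r₁ + r₂)/2, r₂ = 2a_t − r₁ = 2×37152 − 56000 = 18304 km.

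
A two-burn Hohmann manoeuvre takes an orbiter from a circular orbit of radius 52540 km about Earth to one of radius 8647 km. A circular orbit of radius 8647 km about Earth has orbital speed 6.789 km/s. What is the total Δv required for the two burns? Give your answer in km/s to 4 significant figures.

Δv = 3.398 km/s

From the circular-orbit relation v² = μ/r at r = 8647 km: μ = v²r = (6.789)² × 8647 = 3.98545×10^5 km³/s².
The Hohmann ellipse has a_t = (r₁ + r₂)/2 = 30593.5 km.
Circular speed at r₁: v₁ = √(μ/r₁) = √(3.98545×10^5/52540) = 2.754 km/s.
Transfer-orbit speed at r₁ (vis-viva): v_a = √[μ(2/r₁ − 1/a_t)] = 1.464 km/s.
First burn Δv₁ = |v_a − v₁| = 1.290 km/s.
Circular speed at r₂: v₂ = √(μ/r₂) = 6.789 km/s.
Transfer-orbit speed at r₂: v_p = √[μ(2/r₂ − 1/a_t)] = 8.897 km/s.
Second burn Δv₂ = |v₂ − v_p| = 2.108 km/s.
Δv = Δv₁ + Δv₂ = 1.290 + 2.108 = 3.398 km/s.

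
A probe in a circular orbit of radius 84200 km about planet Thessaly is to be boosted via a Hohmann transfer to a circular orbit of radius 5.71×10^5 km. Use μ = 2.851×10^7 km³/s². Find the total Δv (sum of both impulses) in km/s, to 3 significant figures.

Transfer-ellipse semi-major axis a_t = (r₁ + r₂)/2 = (84200 + 5.710×10^5)/2 = 3.276×10^5 km.
At r₁ the circular-orbit speed is v₁ = √(μ/r₁) = 18.401 km/s.
On the transfer ellipse at r₁, vis-viva equation gives v_p = √[μ(2/r₁ − 1/a_t)] = 24.293 km/s.
First burn Δv₁ = |v_p − v₁| = 5.892 km/s.
Circular speed at r₂: v₂ = √(μ/r₂) = 7.066 km/s.
Transfer-orbit speed at r₂: v_a = √[μ(2/r₂ − 1/a_t)] = 3.582 km/s.
Second burn Δv₂ = |v₂ − v_a| = 3.484 km/s.
Total Δv = Δv₁ + Δv₂ = 9.376 km/s.

Δv = 9.38 km/s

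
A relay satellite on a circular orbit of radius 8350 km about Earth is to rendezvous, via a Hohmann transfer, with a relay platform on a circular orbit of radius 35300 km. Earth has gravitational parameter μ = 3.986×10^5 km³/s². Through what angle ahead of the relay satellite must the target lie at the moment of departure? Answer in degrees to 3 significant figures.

φ = 92.5°

The Hohmann ellipse has a_t = (r₁ + r₂)/2 = 21825 km.
The half-period of the transfer ellipse is t = π√(a_t³/μ) = 16044 s.
Target angular speed ω₂ = √(μ/r₂³) = 9.5193×10^-5 rad/s.
Angle swept by the target during transfer: ω₂·t = 1.5273 rad = 87.51°.
The relay satellite traverses 180° on the transfer ellipse, so the target must lead by 180° − 87.51° = 92.5°.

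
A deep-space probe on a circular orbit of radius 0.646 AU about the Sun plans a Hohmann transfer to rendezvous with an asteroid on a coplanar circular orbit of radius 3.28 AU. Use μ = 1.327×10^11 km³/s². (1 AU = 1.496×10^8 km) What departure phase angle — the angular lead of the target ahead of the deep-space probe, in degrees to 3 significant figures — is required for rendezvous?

In km: r₁ = 0.646 × 1.496×10^8 = 9.66416×10^7 km; r₂ = 3.28 × 1.496×10^8 = 4.90688×10^8 km.
Semi-major axis of the transfer orbit: a_t = (9.66416×10^7 + 4.90688×10^8)/2 = 2.936648×10^8 km.
Transfer time t = π√(a_t³/μ) = 4.3400×10^7 s.
Target angular speed ω₂ = √(μ/r₂³) = 3.3514×10^-8 rad/s.
Angle swept by the target during transfer: ω₂·t = 1.4545 rad = 83.34°.
The deep-space probe traverses 180° on the transfer ellipse, so the target must lead by 180° − 83.34° = 96.7°.

φ = 96.7°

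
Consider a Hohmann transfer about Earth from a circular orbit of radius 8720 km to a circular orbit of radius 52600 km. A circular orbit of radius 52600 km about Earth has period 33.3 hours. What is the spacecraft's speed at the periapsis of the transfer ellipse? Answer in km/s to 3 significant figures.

From Kepler's third law T² = 4π²r³/μ at r = 52600 km, T = 33.3 hours = 33.3 × 3600 s = 1.1988×10^5 s: μ = 4π²r³/T² = 3.99782×10^5 km³/s².
Semi-major axis of the transfer orbit: a_t = (8720 + 52600)/2 = 30660 km.
The periapsis of the transfer ellipse is at r = 8720 km.
Applying v² = μ(2/r − 1/a_t): v = 8.869 km/s.

v = 8.87 km/s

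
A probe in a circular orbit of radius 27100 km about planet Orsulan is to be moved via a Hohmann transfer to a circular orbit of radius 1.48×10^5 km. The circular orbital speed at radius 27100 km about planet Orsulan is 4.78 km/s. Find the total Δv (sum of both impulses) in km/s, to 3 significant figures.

From the circular-orbit relation v² = μ/r at r = 27100 km: μ = v²r = (4.78)² × 27100 = 6.19192×10^5 km³/s².
The Hohmann ellipse has a_t = (r₁ + r₂)/2 = 87550 km.
At r₁ the circular-orbit speed is v₁ = √(μ/r₁) = 4.780 km/s.
Transfer-orbit speed at r₁ (vis-viva): v_p = √[μ(2/r₁ − 1/a_t)] = 6.215 km/s.
First burn Δv₁ = |v_p − v₁| = 1.435 km/s.
Circular speed at r₂: v₂ = √(μ/r₂) = 2.0454 km/s.
Transfer-orbit speed at r₂: v_a = √[μ(2/r₂ − 1/a_t)] = 1.1380 km/s.
Second burn Δv₂ = |v₂ − v_a| = 0.9074 km/s.
Δv = Δv₁ + Δv₂ = 1.435 + 0.9074 = 2.342 km/s.

Δv = 2.34 km/s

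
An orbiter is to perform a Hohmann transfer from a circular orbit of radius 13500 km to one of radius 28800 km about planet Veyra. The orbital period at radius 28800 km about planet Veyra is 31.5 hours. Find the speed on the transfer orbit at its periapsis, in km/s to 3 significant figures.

From Kepler's third law T² = 4π²r³/μ at r = 28800 km, T = 31.5 hours = 31.5 × 3600 s = 1.134×10^5 s: μ = 4π²r³/T² = 73335.0 km³/s².
The Hohmann ellipse has a_t = (r₁ + r₂)/2 = 21150 km.
The periapsis of the transfer ellipse is at r = 13500 km.
From the vis-viva equation, v = √[μ(2/r − 1/a_t)] = 2.720 km/s.

v = 2.72 km/s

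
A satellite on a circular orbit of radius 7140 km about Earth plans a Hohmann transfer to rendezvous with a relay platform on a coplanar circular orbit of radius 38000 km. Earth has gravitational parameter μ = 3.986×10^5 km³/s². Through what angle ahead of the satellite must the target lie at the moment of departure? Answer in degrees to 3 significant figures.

The Hohmann ellipse has a_t = (r₁ + r₂)/2 = 22570 km.
The half-period of the transfer ellipse is t = π√(a_t³/μ) = 16870 s.
Target angular speed ω₂ = √(μ/r₂³) = 8.523×10^-5 rad/s.
Angle swept by the target during transfer: ω₂·t = 1.438 rad = 82.39°.
Arrival is 180° from departure on the ellipse, so φ = 180° − 82.39° = 97.6°.

φ = 97.6°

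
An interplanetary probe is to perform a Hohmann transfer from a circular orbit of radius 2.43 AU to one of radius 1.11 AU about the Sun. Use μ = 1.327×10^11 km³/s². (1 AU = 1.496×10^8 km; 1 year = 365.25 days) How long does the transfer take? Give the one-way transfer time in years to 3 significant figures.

In km: r₁ = 2.43 × 1.496×10^8 = 3.63528×10^8 km; r₂ = 1.11 × 1.496×10^8 = 1.66056×10^8 km.
The Hohmann ellipse has a_t = (r₁ + r₂)/2 = 2.64792×10^8 km.
By Kepler's third law the transfer-orbit period is T = 2π√(a_t³/μ), so t = T/2 = 3.716×10^7 s.
Converting: 3.716×10^7 s ÷ 3.15576×10^7 s/year (365.25 × 86400) = 1.18 years.

t = 1.18 years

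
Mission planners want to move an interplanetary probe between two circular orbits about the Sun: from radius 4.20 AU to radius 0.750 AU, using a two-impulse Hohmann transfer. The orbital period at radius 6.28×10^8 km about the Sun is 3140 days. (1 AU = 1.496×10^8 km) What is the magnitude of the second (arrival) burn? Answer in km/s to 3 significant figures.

From Kepler's third law T² = 4π²r³/μ at r = 6.28×10^8 km, T = 3140 days = 3140 × 86400 s = 2.71296×10^8 s: μ = 4π²r³/T² = 1.32847×10^11 km³/s².
In km: r₁ = 4.20 × 1.496×10^8 = 6.2832×10^8 km; r₂ = 0.750 × 1.496×10^8 = 1.122×10^8 km.
The Hohmann ellipse has a_t = (r₁ + r₂)/2 = 3.7026×10^8 km.
Circular speed at r = 1.122×10^8 km: v_c = √(μ/r) = 34.40959 km/s.
Vis-viva on the transfer ellipse at r = 1.122×10^8 km gives v_t = √[μ(2/r − 1/a_t)] = 44.82461 km/s.
Δv₂ = |v_t − v_c| = |44.82461 − 34.40959| = 10.42 km/s.

Δv₂ = 10.4 km/s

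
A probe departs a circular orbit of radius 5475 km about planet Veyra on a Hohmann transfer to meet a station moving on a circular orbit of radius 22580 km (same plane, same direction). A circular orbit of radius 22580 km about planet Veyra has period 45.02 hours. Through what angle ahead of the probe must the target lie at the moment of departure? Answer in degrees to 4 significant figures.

From Kepler's third law T² = 4π²r³/μ at r = 22580 km, T = 45.02 hours = 45.02 × 3600 s = 1.62072×10^5 s: μ = 4π²r³/T² = 17302.8 km³/s².
Transfer-ellipse semi-major axis a_t = (r₁ + r₂)/2 = (5475 + 22580)/2 = 14027.5 km.
Transfer time t = π√(a_t³/μ) = 39679 s.
The target's mean motion on its circular orbit is ω₂ = √(μ/r₂³) = 3.8768×10^-5 rad/s.
Angle swept by the target during transfer: ω₂·t = 1.5383 rad = 88.14°.
Arrival is 180° from departure on the ellipse, so φ = 180° − 88.14° = 91.86°.

φ = 91.86°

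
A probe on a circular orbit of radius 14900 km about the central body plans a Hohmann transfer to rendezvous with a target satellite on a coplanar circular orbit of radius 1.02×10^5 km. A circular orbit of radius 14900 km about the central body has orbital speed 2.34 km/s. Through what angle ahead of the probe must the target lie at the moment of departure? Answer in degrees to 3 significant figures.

φ = 102°

From the circular-orbit relation v² = μ/r at r = 14900 km: μ = v²r = (2.34)² × 14900 = 81586.4 km³/s².
The Hohmann ellipse has a_t = (r₁ + r₂)/2 = 58450 km.
The half-period of the transfer ellipse is t = π√(a_t³/μ) = 1.5542×10^5 s.
The target's mean motion on its circular orbit is ω₂ = √(μ/r₂³) = 8.7682×10^-6 rad/s.
Angle swept by the target during transfer: ω₂·t = 1.3628 rad = 78.08°.
The probe traverses 180° on the transfer ellipse, so the target must lead by 180° − 78.08° = 102°.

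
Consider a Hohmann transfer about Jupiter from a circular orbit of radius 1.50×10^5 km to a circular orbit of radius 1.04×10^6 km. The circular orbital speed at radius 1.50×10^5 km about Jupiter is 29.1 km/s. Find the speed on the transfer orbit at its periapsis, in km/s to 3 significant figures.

From the circular-orbit relation v² = μ/r at r = 1.50×10^5 km: μ = v²r = (29.1)² × 1.50×10^5 = 1.27022×10^8 km³/s².
Semi-major axis of the transfer orbit: a_t = (1.500×10^5 + 1.040×10^6)/2 = 5.950×10^5 km.
At periapsis, r = 1.500×10^5 km.
Vis-viva: v = √[μ(2/r − 1/a_t)] = √[1.27022×10^8 × (2/1.500×10^5 − 1/5.950×10^5)] = 38.47 km/s.

v = 38.5 km/s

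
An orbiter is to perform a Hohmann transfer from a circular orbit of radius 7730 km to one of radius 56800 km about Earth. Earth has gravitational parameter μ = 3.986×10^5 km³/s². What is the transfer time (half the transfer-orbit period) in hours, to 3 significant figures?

t = 8.01 hours

Semi-major axis of the transfer orbit: a_t = (7730 + 56800)/2 = 32265 km.
Transfer time t = π√(a_t³/μ) = π√((32265)³ / 3.986×10^5) = 28840 s.
Converting: 28840 s ÷ 3600 s/hour = 8.01 hours.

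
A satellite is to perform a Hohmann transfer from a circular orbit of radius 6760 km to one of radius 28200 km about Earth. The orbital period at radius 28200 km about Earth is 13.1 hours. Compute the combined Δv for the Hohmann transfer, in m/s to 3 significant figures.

Δv = 3490 m/s

From Kepler's third law T² = 4π²r³/μ at r = 28200 km, T = 13.1 hours = 13.1 × 3600 s = 47160 s: μ = 4π²r³/T² = 3.98070×10^5 km³/s².
Transfer-ellipse semi-major axis a_t = (r₁ + r₂)/2 = (6760 + 28200)/2 = 17480 km.
Circular speed at r₁: v₁ = √(μ/r₁) = √(3.98070×10^5/6760) = 7.674 km/s.
On the transfer ellipse at r₁, vis-viva gives v_p = √[μ(2/r₁ − 1/a_t)] = 9.747 km/s.
First burn Δv₁ = |v_p − v₁| = 2.073 km/s.
At r₂, v₂ = √(μ/r₂) = 3.757 km/s.
Transfer-orbit speed at r₂: v_a = √[μ(2/r₂ − 1/a_t)] = 2.336 km/s.
Second burn Δv₂ = |v₂ − v_a| = 1.421 km/s.
Δv = Δv₁ + Δv₂ = 2.073 + 1.421 = 3.494 km/s.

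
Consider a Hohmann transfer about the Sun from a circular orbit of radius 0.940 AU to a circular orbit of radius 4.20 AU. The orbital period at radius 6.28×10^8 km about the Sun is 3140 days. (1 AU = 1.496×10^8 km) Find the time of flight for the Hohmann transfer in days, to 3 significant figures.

t = 752 days

From Kepler's third law T² = 4π²r³/μ at r = 6.28×10^8 km, T = 3140 days = 3140 × 86400 s = 2.71296×10^8 s: μ = 4π²r³/T² = 1.32847×10^11 km³/s².
In km: r₁ = 0.940 × 1.496×10^8 = 1.40624×10^8 km; r₂ = 4.20 × 1.496×10^8 = 6.2832×10^8 km.
The Hohmann ellipse has a_t = (r₁ + r₂)/2 = 3.84472×10^8 km.
Transfer time t = π√(a_t³/μ) = π√((3.84472×10^8)³ / 1.32847×10^11) = 6.498×10^7 s.
Converting: 6.498×10^7 s ÷ 86400 s/day = 752 days.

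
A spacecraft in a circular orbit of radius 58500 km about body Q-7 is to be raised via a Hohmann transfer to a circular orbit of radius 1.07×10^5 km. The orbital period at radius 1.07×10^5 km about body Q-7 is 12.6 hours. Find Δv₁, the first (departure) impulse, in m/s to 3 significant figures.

From Kepler's third law T² = 4π²r³/μ at r = 1.07×10^5 km, T = 12.6 hours = 12.6 × 3600 s = 45360 s: μ = 4π²r³/T² = 2.35053×10^7 km³/s².
Transfer-ellipse semi-major axis a_t = (r₁ + r₂)/2 = (58500 + 1.070×10^5)/2 = 82750 km.
Circular speed at r = 58500 km: v_c = √(μ/r) = 20.045 km/s.
Vis-viva on the transfer ellipse at r = 58500 km gives v_t = √[μ(2/r − 1/a_t)] = 22.794 km/s.
Δv₁ = |v_t − v_c| = |22.794 − 20.045| = 2.749 km/s.

Δv₁ = 2750 m/s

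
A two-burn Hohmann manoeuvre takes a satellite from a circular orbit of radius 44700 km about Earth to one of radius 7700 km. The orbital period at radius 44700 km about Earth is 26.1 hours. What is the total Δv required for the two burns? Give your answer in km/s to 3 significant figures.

Δv = 3.57 km/s

From Kepler's third law T² = 4π²r³/μ at r = 44700 km, T = 26.1 hours = 26.1 × 3600 s = 93960 s: μ = 4π²r³/T² = 3.99389×10^5 km³/s².
Transfer-ellipse semi-major axis a_t = (r₁ + r₂)/2 = (44700 + 7700)/2 = 26200 km.
At r₁ the circular-orbit speed is v₁ = √(μ/r₁) = 2.989 km/s.
Transfer-orbit speed at r₁ (vis-viva equation): v_a = √[μ(2/r₁ − 1/a_t)] = 1.620 km/s.
First burn Δv₁ = |v_a − v₁| = 1.369 km/s.
Circular speed at r₂: v₂ = √(μ/r₂) = 7.202 km/s.
Transfer-orbit speed at r₂: v_p = √[μ(2/r₂ − 1/a_t)] = 9.407 km/s.
Second burn Δv₂ = |v₂ − v_p| = 2.205 km/s.
Total Δv = Δv₁ + Δv₂ = 3.574 km/s.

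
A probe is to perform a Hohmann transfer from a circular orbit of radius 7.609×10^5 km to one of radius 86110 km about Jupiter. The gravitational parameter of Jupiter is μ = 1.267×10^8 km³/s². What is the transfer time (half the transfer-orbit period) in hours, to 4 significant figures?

Transfer-ellipse semi-major axis a_t = (r₁ + r₂)/2 = (7.609×10^5 + 86110)/2 = 4.23505×10^5 km.
Half the transfer-orbit period gives t = π√(a_t³/μ) = 76920 s.
Converting: 76920 s ÷ 3600 s/hour = 21.37 hours.

t = 21.37 hours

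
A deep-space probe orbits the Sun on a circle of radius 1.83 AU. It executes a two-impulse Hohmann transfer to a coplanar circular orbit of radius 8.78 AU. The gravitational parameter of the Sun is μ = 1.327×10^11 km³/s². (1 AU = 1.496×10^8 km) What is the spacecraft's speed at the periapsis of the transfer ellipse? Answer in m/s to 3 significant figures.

In km: r₁ = 1.83 × 1.496×10^8 = 2.73768×10^8 km; r₂ = 8.78 × 1.496×10^8 = 1.313488×10^9 km.
Semi-major axis of the transfer orbit: a_t = (2.73768×10^8 + 1.313488×10^9)/2 = 7.93628×10^8 km.
The periapsis of the transfer ellipse is at r = 2.73768×10^8 km.
Vis-viva: v = √[μ(2/r − 1/a_t)] = √[1.327×10^11 × (2/2.73768×10^8 − 1/7.93628×10^8)] = 28.32 km/s.

v = 28300 m/s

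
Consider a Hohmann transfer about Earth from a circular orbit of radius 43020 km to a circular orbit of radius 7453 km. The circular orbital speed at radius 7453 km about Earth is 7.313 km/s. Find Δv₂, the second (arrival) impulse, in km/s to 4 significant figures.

From the circular-orbit relation v² = μ/r at r = 7453 km: μ = v²r = (7.313)² × 7453 = 3.98586×10^5 km³/s².
Transfer-ellipse semi-major axis a_t = (r₁ + r₂)/2 = (43020 + 7453)/2 = 25236.5 km.
Circular speed at r = 7453 km: v_c = √(μ/r) = 7.313 km/s.
Vis-viva on the transfer ellipse at r = 7453 km gives v_t = √[μ(2/r − 1/a_t)] = 9.548 km/s.
Δv₂ = |v_t − v_c| = |9.548 − 7.313| = 2.235 km/s.

Δv₂ = 2.235 km/s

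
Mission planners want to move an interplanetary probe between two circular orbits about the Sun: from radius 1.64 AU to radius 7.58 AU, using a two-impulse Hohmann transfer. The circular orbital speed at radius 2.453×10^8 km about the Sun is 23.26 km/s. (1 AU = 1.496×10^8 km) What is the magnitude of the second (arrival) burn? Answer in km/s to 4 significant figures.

From the circular-orbit relation v² = μ/r at r = 2.453×10^8 km: μ = v²r = (23.26)² × 2.453×10^8 = 1.32714×10^11 km³/s².
In km: r₁ = 1.64 × 1.496×10^8 = 2.45344×10^8 km; r₂ = 7.58 × 1.496×10^8 = 1.133968×10^9 km.
The Hohmann ellipse has a_t = (r₁ + r₂)/2 = 6.89656×10^8 km.
Circular speed at r = 1.133968×10^9 km: v_c = √(μ/r) = 10.8183 km/s.
Transfer-orbit speed at the same r (vis-viva, a = a_t): v_t = √[μ(2/r − 1/a_t)] = 6.45252 km/s.
Δv₂ = |v_t − v_c| = |6.45252 − 10.8183| = 4.366 km/s.

Δv₂ = 4.366 km/s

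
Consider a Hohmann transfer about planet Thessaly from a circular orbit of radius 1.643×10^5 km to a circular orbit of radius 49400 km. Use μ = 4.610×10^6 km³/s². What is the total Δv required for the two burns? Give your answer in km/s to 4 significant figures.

Δv = 4.014 km/s

The Hohmann ellipse has a_t = (r₁ + r₂)/2 = 1.0685×10^5 km.
At r₁ the circular-orbit speed is v₁ = √(μ/r₁) = 5.297 km/s.
On the transfer ellipse at r₁, vis-viva equation gives v_a = √[μ(2/r₁ − 1/a_t)] = 3.602 km/s.
First burn Δv₁ = |v_a − v₁| = 1.695 km/s.
Circular speed at r₂: v₂ = √(μ/r₂) = 9.6602 km/s.
Transfer-orbit speed at r₂: v_p = √[μ(2/r₂ − 1/a_t)] = 11.979 km/s.
Second burn Δv₂ = |v₂ − v_p| = 2.319 km/s.
Total Δv = Δv₁ + Δv₂ = 4.014 km/s.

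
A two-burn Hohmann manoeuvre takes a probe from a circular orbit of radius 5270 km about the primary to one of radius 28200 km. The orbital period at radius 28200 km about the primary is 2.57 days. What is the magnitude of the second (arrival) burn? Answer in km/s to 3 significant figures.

From Kepler's third law T² = 4π²r³/μ at r = 28200 km, T = 2.57 days = 2.57 × 86400 s = 2.22048×10^5 s: μ = 4π²r³/T² = 17956.2 km³/s².
Transfer-ellipse semi-major axis a_t = (r₁ + r₂)/2 = (5270 + 28200)/2 = 16735 km.
Circular speed at r = 28200 km: v_c = √(μ/r) = 0.7980 km/s.
Transfer-orbit speed at the same r (vis-viva, a = a_t): v_t = √[μ(2/r − 1/a_t)] = 0.4478 km/s.
Δv₂ = |v_t − v_c| = |0.4478 − 0.7980| = 0.3502 km/s.

Δv₂ = 0.350 km/s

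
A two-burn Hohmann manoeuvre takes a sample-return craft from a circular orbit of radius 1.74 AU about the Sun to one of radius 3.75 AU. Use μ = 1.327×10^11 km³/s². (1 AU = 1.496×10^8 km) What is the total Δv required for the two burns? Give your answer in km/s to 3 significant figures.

In km: r₁ = 1.74 × 1.496×10^8 = 2.60304×10^8 km; r₂ = 3.75 × 1.496×10^8 = 5.610×10^8 km.
The Hohmann ellipse has a_t = (r₁ + r₂)/2 = 4.10652×10^8 km.
At r₁ the circular-orbit speed is v₁ = √(μ/r₁) = 22.57850 km/s.
Transfer-orbit speed at r₁ (vis-viva): v_p = √[μ(2/r₁ − 1/a_t)] = 26.39001 km/s.
First burn Δv₁ = |v_p − v₁| = 3.81151 km/s.
Circular speed at r₂: v₂ = √(μ/r₂) = 15.37992 km/s.
Transfer-orbit speed at r₂: v_a = √[μ(2/r₂ − 1/a_t)] = 12.24496 km/s.
Second burn Δv₂ = |v₂ − v_a| = 3.13496 km/s.
Total Δv = Δv₁ + Δv₂ = 6.946 km/s.

Δv = 6.95 km/s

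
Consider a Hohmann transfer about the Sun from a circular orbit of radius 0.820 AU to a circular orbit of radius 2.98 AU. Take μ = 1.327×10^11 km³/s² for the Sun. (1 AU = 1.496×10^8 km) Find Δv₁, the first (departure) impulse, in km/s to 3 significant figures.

In km: r₁ = 0.820 × 1.496×10^8 = 1.22672×10^8 km; r₂ = 2.98 × 1.496×10^8 = 4.45808×10^8 km.
Semi-major axis of the transfer orbit: a_t = (1.22672×10^8 + 4.45808×10^8)/2 = 2.8424×10^8 km.
Circular speed at r = 1.22672×10^8 km: v_c = √(μ/r) = 32.89 km/s.
Vis-viva on the transfer ellipse at r = 1.22672×10^8 km gives v_t = √[μ(2/r − 1/a_t)] = 41.19 km/s.
Δv₁ = |v_t − v_c| = |41.19 − 32.89| = 8.300 km/s.

Δv₁ = 8.30 km/s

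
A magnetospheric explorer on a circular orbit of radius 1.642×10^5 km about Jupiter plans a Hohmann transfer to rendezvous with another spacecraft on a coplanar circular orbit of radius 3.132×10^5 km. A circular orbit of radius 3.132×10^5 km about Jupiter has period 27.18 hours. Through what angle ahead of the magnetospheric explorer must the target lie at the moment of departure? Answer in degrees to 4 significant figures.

From Kepler's third law T² = 4π²r³/μ at r = 3.132×10^5 km, T = 27.18 hours = 27.18 × 3600 s = 97848 s: μ = 4π²r³/T² = 1.26684×10^8 km³/s².
The Hohmann ellipse has a_t = (r₁ + r₂)/2 = 2.387×10^5 km.
The half-period of the transfer ellipse is t = π√(a_t³/μ) = 32551 s.
Target angular speed ω₂ = √(μ/r₂³) = 6.4214×10^-5 rad/s.
Angle swept by the target during transfer: ω₂·t = 2.0902 rad = 119.76°.
Arrival is 180° from departure on the ellipse, so φ = 180° − 119.76° = 60.24°.

φ = 60.24°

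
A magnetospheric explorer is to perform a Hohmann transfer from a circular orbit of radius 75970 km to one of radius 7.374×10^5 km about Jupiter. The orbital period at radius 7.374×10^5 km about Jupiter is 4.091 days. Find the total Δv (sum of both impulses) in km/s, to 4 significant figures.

From Kepler's third law T² = 4π²r³/μ at r = 7.374×10^5 km, T = 4.091 days = 4.091 × 86400 s = 3.534624×10^5 s: μ = 4π²r³/T² = 1.26702×10^8 km³/s².
The Hohmann ellipse has a_t = (r₁ + r₂)/2 = 4.06685×10^5 km.
Circular speed at r₁: v₁ = √(μ/r₁) = √(1.26702×10^8/75970) = 40.8385 km/s.
Transfer-orbit speed at r₁ (vis-viva equation): v_p = √[μ(2/r₁ − 1/a_t)] = 54.9911 km/s.
First burn Δv₁ = |v_p − v₁| = 14.153 km/s.
Circular speed at r₂: v₂ = √(μ/r₂) = 13.1081 km/s.
Transfer-orbit speed at r₂: v_a = √[μ(2/r₂ − 1/a_t)] = 5.66542 km/s.
Second burn Δv₂ = |v₂ − v_a| = 7.4427 km/s.
Δv = Δv₁ + Δv₂ = 14.153 + 7.4427 = 21.60 km/s.

Δv = 21.60 km/s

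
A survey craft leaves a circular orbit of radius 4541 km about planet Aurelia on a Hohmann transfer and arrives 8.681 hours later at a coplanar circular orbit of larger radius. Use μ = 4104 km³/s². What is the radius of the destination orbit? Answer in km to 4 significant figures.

Transfer time t = 8.681 hours = 31251.6 s, and t = π√(a_t³/μ).
So a_t = (μ t²/π²)^(1/3) = (4104 × (31251.6)² / π²)^(1/3) = 7405.4 km.
Since a_t = (r₁ + r₂)/2, r₂ = 2a_t − r₁ = 2×7405.4 − 4541 = 10269.8 km.

r₂ = 10270 km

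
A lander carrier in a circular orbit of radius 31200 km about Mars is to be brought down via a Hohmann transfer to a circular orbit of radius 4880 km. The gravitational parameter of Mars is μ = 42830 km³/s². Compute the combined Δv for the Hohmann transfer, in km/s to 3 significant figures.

Δv = 1.50 km/s

Transfer-ellipse semi-major axis a_t = (r₁ + r₂)/2 = (31200 + 4880)/2 = 18040 km.
At r₁ the circular-orbit speed is v₁ = √(μ/r₁) = 1.17165 km/s.
On the transfer ellipse at r₁, v² = μ(2/r − 1/a) gives v_a = √[μ(2/r₁ − 1/a_t)] = 0.609380 km/s.
First burn Δv₁ = |v_a − v₁| = 0.5623 km/s.
Circular speed at r₂: v₂ = √(μ/r₂) = 2.9625 km/s.
Transfer-orbit speed at r₂: v_p = √[μ(2/r₂ − 1/a_t)] = 3.8960 km/s.
Second burn Δv₂ = |v₂ − v_p| = 0.9335 km/s.
Total Δv = Δv₁ + Δv₂ = 1.496 km/s.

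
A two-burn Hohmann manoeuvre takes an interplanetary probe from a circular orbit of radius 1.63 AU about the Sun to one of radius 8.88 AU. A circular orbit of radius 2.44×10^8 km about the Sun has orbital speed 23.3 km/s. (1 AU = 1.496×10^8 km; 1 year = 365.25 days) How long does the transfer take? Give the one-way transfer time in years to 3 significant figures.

From the circular-orbit relation v² = μ/r at r = 2.44×10^8 km: μ = v²r = (23.3)² × 2.44×10^8 = 1.32465×10^11 km³/s².
In km: r₁ = 1.63 × 1.496×10^8 = 2.43848×10^8 km; r₂ = 8.88 × 1.496×10^8 = 1.328448×10^9 km.
Semi-major axis of the transfer orbit: a_t = (2.43848×10^8 + 1.328448×10^9)/2 = 7.86148×10^8 km.
Transfer time t = π√(a_t³/μ) = π√((7.86148×10^8)³ / 1.32465×10^11) = 1.903×10^8 s.
Converting: 1.903×10^8 s ÷ 3.15576×10^7 s/year (365.25 × 86400) = 6.03 years.

t = 6.03 years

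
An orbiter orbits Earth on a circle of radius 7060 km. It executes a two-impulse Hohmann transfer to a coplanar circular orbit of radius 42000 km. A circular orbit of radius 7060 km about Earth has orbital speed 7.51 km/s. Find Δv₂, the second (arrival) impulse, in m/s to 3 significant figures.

Δv₂ = 1430 m/s

From the circular-orbit relation v² = μ/r at r = 7060 km: μ = v²r = (7.51)² × 7060 = 3.98185×10^5 km³/s².
The Hohmann ellipse has a_t = (r₁ + r₂)/2 = 24530 km.
Circular speed at r = 42000 km: v_c = √(μ/r) = 3.079 km/s.
Vis-viva on the transfer ellipse at r = 42000 km gives v_t = √[μ(2/r − 1/a_t)] = 1.652 km/s.
Δv₂ = |v_t − v_c| = |1.652 − 3.079| = 1.427 km/s.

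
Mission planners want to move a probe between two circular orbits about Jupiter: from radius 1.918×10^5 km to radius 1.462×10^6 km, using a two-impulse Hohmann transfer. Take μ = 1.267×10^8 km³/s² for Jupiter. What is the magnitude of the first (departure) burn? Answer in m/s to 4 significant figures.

Δv₁ = 8473 m/s

The Hohmann ellipse has a_t = (r₁ + r₂)/2 = 8.269×10^5 km.
On the circular orbit at r = 1.918×10^5 km, v_c = √(μ/r) = 25.702 km/s.
Transfer-orbit speed at the same r (vis-viva, a = a_t): v_t = √[μ(2/r − 1/a_t)] = 34.175 km/s.
Δv₁ = |v_t − v_c| = |34.175 − 25.702| = 8.473 km/s.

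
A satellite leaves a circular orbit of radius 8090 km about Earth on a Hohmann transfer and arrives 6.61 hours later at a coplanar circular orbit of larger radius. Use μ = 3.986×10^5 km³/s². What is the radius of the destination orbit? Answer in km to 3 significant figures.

Transfer time t = 6.61 hours = 23796 s, and t = π√(a_t³/μ).
So a_t = (μ t²/π²)^(1/3) = (3.986×10^5 × (23796)² / π²)^(1/3) = 28385 km.
Since a_t = (r₁ + r₂)/2, r₂ = 2a_t − r₁ = 2×28385 − 8090 = 48680 km.

r₂ = 48700 km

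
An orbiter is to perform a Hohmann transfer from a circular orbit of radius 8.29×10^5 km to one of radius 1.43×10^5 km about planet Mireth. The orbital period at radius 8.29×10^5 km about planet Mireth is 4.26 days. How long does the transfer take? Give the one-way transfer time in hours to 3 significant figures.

From Kepler's third law T² = 4π²r³/μ at r = 8.29×10^5 km, T = 4.26 days = 4.26 × 86400 s = 3.68064×10^5 s: μ = 4π²r³/T² = 1.66026×10^8 km³/s².
Semi-major axis of the transfer orbit: a_t = (8.290×10^5 + 1.430×10^5)/2 = 4.860×10^5 km.
Half the transfer-orbit period gives t = π√(a_t³/μ) = 82610 s.
Converting: 82610 s ÷ 3600 s/hour = 22.9 hours.

t = 22.9 hours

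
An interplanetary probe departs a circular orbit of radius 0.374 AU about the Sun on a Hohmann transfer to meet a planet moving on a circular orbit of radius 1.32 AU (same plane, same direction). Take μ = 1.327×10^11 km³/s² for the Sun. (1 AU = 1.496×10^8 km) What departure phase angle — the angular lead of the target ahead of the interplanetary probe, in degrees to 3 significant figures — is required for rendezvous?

φ = 87.5°

In km: r₁ = 0.374 × 1.496×10^8 = 5.59504×10^7 km; r₂ = 1.32 × 1.496×10^8 = 1.97472×10^8 km.
The Hohmann ellipse has a_t = (r₁ + r₂)/2 = 1.267112×10^8 km.
Transfer time t = π√(a_t³/μ) = 1.2301×10^7 s.
Target angular speed ω₂ = √(μ/r₂³) = 1.3127×10^-7 rad/s.
Angle swept by the target during transfer: ω₂·t = 1.6148 rad = 92.52°.
The interplanetary probe traverses 180° on the transfer ellipse, so the target must lead by 180° − 92.52° = 87.5°.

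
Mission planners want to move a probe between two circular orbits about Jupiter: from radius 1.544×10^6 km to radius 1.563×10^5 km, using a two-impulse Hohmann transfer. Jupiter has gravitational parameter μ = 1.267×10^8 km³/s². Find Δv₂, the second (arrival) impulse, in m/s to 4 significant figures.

Δv₂ = 9898 m/s

The Hohmann ellipse has a_t = (r₁ + r₂)/2 = 8.5015×10^5 km.
On the circular orbit at r = 1.563×10^5 km, v_c = √(μ/r) = 28.471 km/s.
Transfer-orbit speed at the same r (vis-viva, a = a_t): v_t = √[μ(2/r − 1/a_t)] = 38.369 km/s.
Δv₂ = |v_t − v_c| = |38.369 − 28.471| = 9.898 km/s.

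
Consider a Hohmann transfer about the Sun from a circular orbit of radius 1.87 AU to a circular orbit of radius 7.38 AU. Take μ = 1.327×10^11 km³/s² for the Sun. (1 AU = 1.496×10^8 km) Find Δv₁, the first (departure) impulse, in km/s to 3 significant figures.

Δv₁ = 5.73 km/s

In km: r₁ = 1.87 × 1.496×10^8 = 2.79752×10^8 km; r₂ = 7.38 × 1.496×10^8 = 1.104048×10^9 km.
Transfer-ellipse semi-major axis a_t = (r₁ + r₂)/2 = (2.79752×10^8 + 1.104048×10^9)/2 = 6.919×10^8 km.
Circular speed at r = 2.79752×10^8 km: v_c = √(μ/r) = 21.780 km/s.
Transfer-orbit speed at the same r (vis-viva, a = a_t): v_t = √[μ(2/r − 1/a_t)] = 27.512 km/s.
Δv₁ = |v_t − v_c| = |27.512 − 21.780| = 5.732 km/s.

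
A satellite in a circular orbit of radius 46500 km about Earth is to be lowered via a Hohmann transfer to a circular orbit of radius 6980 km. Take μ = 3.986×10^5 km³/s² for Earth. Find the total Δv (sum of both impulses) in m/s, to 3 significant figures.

Semi-major axis of the transfer orbit: a_t = (46500 + 6980)/2 = 26740 km.
Circular speed at r₁: v₁ = √(μ/r₁) = √(3.986×10^5/46500) = 2.928 km/s.
Transfer-orbit speed at r₁ (vis-viva equation): v_a = √[μ(2/r₁ − 1/a_t)] = 1.496 km/s.
First burn Δv₁ = |v_a − v₁| = 1.432 km/s.
Circular speed at r₂: v₂ = √(μ/r₂) = 7.557 km/s.
Transfer-orbit speed at r₂: v_p = √[μ(2/r₂ − 1/a_t)] = 9.965 km/s.
Second burn Δv₂ = |v₂ − v_p| = 2.408 km/s.
Total Δv = Δv₁ + Δv₂ = 3.840 km/s.

Δv = 3840 m/s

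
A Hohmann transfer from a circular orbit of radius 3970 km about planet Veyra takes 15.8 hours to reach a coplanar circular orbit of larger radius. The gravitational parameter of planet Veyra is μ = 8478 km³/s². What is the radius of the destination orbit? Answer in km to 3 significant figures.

Transfer time t = 15.8 hours = 56880 s, and t = π√(a_t³/μ).
So a_t = (μ t²/π²)^(1/3) = (8478 × (56880)² / π²)^(1/3) = 14059.5 km.
Since a_t = (r₁ + r₂)/2, r₂ = 2a_t − r₁ = 2×14059.5 − 3970 = 24149 km.

r₂ = 24100 km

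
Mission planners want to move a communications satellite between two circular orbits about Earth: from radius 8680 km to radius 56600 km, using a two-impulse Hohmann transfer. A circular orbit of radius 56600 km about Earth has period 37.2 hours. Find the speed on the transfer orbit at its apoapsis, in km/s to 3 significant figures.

From Kepler's third law T² = 4π²r³/μ at r = 56600 km, T = 37.2 hours = 37.2 × 3600 s = 1.3392×10^5 s: μ = 4π²r³/T² = 3.99133×10^5 km³/s².
Semi-major axis of the transfer orbit: a_t = (8680 + 56600)/2 = 32640 km.
The apoapsis of the transfer ellipse is at r = 56600 km.
From the vis-viva equation, v = √[μ(2/r − 1/a_t)] = 1.369 km/s.

v = 1.37 km/s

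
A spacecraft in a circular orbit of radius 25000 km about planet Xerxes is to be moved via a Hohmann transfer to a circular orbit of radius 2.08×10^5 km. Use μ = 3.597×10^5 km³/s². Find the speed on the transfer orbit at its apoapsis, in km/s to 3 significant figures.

Transfer-ellipse semi-major axis a_t = (r₁ + r₂)/2 = (25000 + 2.080×10^5)/2 = 1.165×10^5 km.
At apoapsis, r = 2.080×10^5 km.
Vis-viva: v = √[μ(2/r − 1/a_t)] = √[3.597×10^5 × (2/2.080×10^5 − 1/1.165×10^5)] = 0.6092 km/s.

v = 0.609 km/s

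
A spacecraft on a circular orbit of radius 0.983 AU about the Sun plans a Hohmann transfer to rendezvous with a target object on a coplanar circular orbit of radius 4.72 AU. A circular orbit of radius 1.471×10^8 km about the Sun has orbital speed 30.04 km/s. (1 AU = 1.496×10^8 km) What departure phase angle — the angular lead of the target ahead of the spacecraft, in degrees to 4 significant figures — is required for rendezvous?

From the circular-orbit relation v² = μ/r at r = 1.471×10^8 km: μ = v²r = (30.04)² × 1.471×10^8 = 1.32743×10^11 km³/s².
In km: r₁ = 0.983 × 1.496×10^8 = 1.470568×10^8 km; r₂ = 4.72 × 1.496×10^8 = 7.06112×10^8 km.
The Hohmann ellipse has a_t = (r₁ + r₂)/2 = 4.265844×10^8 km.
Transfer time t = π√(a_t³/μ) = 7.5972×10^7 s.
The target's mean motion on its circular orbit is ω₂ = √(μ/r₂³) = 1.9418×10^-8 rad/s.
Angle swept by the target during transfer: ω₂·t = 1.4752 rad = 84.52°.
Arrival is 180° from departure on the ellipse, so φ = 180° − 84.52° = 95.48°.

φ = 95.48°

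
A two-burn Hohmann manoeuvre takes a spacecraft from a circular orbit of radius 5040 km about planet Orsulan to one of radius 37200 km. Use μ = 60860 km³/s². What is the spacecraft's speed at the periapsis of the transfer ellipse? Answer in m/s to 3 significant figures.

v = 4610 m/s

The Hohmann ellipse has a_t = (r₁ + r₂)/2 = 21120 km.
At periapsis, r = 5040 km.
From the vis-viva equation, v = √[μ(2/r − 1/a_t)] = 4.612 km/s.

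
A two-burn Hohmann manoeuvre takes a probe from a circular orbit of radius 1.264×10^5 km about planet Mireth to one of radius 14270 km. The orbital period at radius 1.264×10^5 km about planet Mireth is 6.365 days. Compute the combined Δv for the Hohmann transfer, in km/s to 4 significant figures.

From Kepler's third law T² = 4π²r³/μ at r = 1.264×10^5 km, T = 6.365 days = 6.365 × 86400 s = 5.49936×10^5 s: μ = 4π²r³/T² = 2.63619×10^5 km³/s².
The Hohmann ellipse has a_t = (r₁ + r₂)/2 = 70335 km.
Circular speed at r₁: v₁ = √(μ/r₁) = √(2.63619×10^5/1.264×10^5) = 1.44416 km/s.
Transfer-orbit speed at r₁ (vis-viva equation): v_a = √[μ(2/r₁ − 1/a_t)] = 0.650491 km/s.
First burn Δv₁ = |v_a − v₁| = 0.79367 km/s.
Circular speed at r₂: v₂ = √(μ/r₂) = 4.2981 km/s.
Transfer-orbit speed at r₂: v_p = √[μ(2/r₂ − 1/a_t)] = 5.7619 km/s.
Second burn Δv₂ = |v₂ − v_p| = 1.4638 km/s.
Δv = Δv₁ + Δv₂ = 0.79367 + 1.4638 = 2.257 km/s.

Δv = 2.257 km/s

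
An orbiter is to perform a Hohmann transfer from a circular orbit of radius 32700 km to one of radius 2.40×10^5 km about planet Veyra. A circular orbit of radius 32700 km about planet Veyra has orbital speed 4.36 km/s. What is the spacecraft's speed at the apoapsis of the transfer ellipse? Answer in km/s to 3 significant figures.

From the circular-orbit relation v² = μ/r at r = 32700 km: μ = v²r = (4.36)² × 32700 = 6.21614×10^5 km³/s².
Semi-major axis of the transfer orbit: a_t = (32700 + 2.400×10^5)/2 = 1.3635×10^5 km.
The apoapsis of the transfer ellipse is at r = 2.400×10^5 km.
Applying v² = μ(2/r − 1/a_t): v = 0.7881 km/s.

v = 0.788 km/s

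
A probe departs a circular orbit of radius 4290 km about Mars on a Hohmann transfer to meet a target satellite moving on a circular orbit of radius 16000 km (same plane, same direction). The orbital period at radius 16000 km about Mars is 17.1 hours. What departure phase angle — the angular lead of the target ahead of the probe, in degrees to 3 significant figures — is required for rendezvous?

φ = 89.1°

From Kepler's third law T² = 4π²r³/μ at r = 16000 km, T = 17.1 hours = 17.1 × 3600 s = 61560 s: μ = 4π²r³/T² = 42670.0 km³/s².
Semi-major axis of the transfer orbit: a_t = (4290 + 16000)/2 = 10145 km.
The half-period of the transfer ellipse is t = π√(a_t³/μ) = 15540.6 s.
Target angular speed ω₂ = √(μ/r₂³) = 1.02066×10^-4 rad/s.
Angle swept by the target during transfer: ω₂·t = 1.5862 rad = 90.88°.
Arrival is 180° from departure on the ellipse, so φ = 180° − 90.88° = 89.1°.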